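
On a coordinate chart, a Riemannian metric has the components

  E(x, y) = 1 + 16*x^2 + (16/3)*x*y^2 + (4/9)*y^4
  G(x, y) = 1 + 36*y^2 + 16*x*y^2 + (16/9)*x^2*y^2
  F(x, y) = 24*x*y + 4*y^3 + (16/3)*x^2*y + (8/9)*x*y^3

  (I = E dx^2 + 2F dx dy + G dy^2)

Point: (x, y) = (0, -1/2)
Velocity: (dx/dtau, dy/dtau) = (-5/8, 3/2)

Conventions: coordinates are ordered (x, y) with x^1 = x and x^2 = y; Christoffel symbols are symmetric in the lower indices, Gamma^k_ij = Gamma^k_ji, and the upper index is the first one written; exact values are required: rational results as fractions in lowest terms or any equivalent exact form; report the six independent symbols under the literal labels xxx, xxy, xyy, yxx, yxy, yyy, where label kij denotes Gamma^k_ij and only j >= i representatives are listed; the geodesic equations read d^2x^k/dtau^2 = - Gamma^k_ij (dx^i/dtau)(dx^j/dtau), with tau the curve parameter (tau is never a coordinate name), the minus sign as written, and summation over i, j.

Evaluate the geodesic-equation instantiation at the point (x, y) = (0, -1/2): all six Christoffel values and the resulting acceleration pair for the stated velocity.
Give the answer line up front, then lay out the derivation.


Answer: Gamma_xxx = 24/361, Gamma_xxy = -4/361, Gamma_xyy = 36/361, Gamma_yxx = -432/361, Gamma_yxy = 72/361, Gamma_yyy = -648/361; accelerations (d^2x/dtau^2, d^2y/dtau^2) = (-783/2888, 7047/1444)

E = 37/36, F = -1/2, G = 10 at the point
E_x = 4/3, E_y = -2/9, F_x = -109/9, F_y = 3, G_x = 4, G_y = -36
EG - F^2 = 361/36;  g^inv = (36/361) * [[10, 1/2], [1/2, 37/36]]
first-kind symbols [ij,l] = (1/2)(d_i g_jl + d_j g_il - d_l g_ij): [xx,x] = E_x/2 = 2/3, [xx,y] = F_x - E_y/2 = -12, [xy,x] = E_y/2 = -1/9, [xy,y] = G_x/2 = 2, [yy,x] = F_y - G_x/2 = 1, [yy,y] = G_y/2 = -18
Gamma^x_ij = (G*[ij,x] - F*[ij,y])/(EG - F^2), Gamma^y_ij = (E*[ij,y] - F*[ij,x])/(EG - F^2)
Gamma_xxx = 24/361, Gamma_xxy = -4/361, Gamma_xyy = 36/361, Gamma_yxx = -432/361, Gamma_yxy = 72/361, Gamma_yyy = -648/361
d^2x/dtau^2 = -(Gamma_xxx*(-5/8)^2 + 2*Gamma_xxy*(-5/8)*(3/2) + Gamma_xyy*(3/2)^2) = -783/2888
d^2y/dtau^2 = -(Gamma_yxx*(-5/8)^2 + 2*Gamma_yxy*(-5/8)*(3/2) + Gamma_yyy*(3/2)^2) = 7047/1444


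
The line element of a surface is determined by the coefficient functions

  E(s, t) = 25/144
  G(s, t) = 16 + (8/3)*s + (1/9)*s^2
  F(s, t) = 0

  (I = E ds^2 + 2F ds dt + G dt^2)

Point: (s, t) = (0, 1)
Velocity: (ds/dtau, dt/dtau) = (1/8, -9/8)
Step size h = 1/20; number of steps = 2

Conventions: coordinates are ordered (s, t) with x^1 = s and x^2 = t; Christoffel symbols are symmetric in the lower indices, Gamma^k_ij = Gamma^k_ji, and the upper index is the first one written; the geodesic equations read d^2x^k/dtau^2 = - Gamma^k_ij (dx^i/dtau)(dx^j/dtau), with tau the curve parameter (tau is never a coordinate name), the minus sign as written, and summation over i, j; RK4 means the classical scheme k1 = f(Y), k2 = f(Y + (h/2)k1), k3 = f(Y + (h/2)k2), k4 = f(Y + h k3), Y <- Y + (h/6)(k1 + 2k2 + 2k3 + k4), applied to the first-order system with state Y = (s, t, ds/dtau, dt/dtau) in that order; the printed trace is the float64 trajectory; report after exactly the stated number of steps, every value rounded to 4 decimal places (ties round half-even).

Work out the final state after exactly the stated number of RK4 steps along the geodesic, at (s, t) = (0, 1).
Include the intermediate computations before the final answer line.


f(Y) = (ds/dtau, dt/dtau, -Gamma^s_ij Y'^i Y'^j, -Gamma^t_ij Y'^i Y'^j) with the Gammas evaluated at the stage position; h = 0.050000; intermediate values shown to 6 dp
step 0: s = 0.0000, t = 1.0000, ds/dtau = 0.1250, dt/dtau = -1.1250
step 1:
  k1: at (s, t) = (0.000000, 1.000000), (ds/dtau, dt/dtau) = (0.125000, -1.125000); Gamma_sss = 0.000000, Gamma_sst = 0.000000, Gamma_stt = -7.680000, Gamma_tss = 0.000000, Gamma_tst = 0.083333, Gamma_ttt = 0.000000; k1 = (0.125000, -1.125000, 9.720000, 0.023438)
  k2: at (s, t) = (0.003125, 0.971875), (ds/dtau, dt/dtau) = (0.368000, -1.124414); Gamma_sss = 0.000000, Gamma_sst = 0.000000, Gamma_stt = -7.682000, Gamma_tss = 0.000000, Gamma_tst = 0.083312, Gamma_ttt = 0.000000; k2 = (0.368000, -1.124414, 9.712406, 0.068946)
  k3: at (s, t) = (0.009200, 0.971890), (ds/dtau, dt/dtau) = (0.367810, -1.123276); Gamma_sss = 0.000000, Gamma_sst = 0.000000, Gamma_stt = -7.685888, Gamma_tss = 0.000000, Gamma_tst = 0.083269, Gamma_ttt = 0.000000; k3 = (0.367810, -1.123276, 9.697667, 0.068806)
  k4: at (s, t) = (0.018391, 0.943836), (ds/dtau, dt/dtau) = (0.609883, -1.121560); Gamma_sss = 0.000000, Gamma_sst = 0.000000, Gamma_stt = -7.691770, Gamma_tss = 0.000000, Gamma_tst = 0.083206, Gamma_ttt = 0.000000; k4 = (0.609883, -1.121560, 9.675448, 0.113829)
  Y <- Y + (h/6)(k1 + 2k2 + 2k3 + k4): s = 0.0184, t = 0.9438, ds/dtau = 0.6101, dt/dtau = -1.1216
step 2:
  k1: at (s, t) = (0.018388, 0.943817), (ds/dtau, dt/dtau) = (0.610130, -1.121560); Gamma_sss = 0.000000, Gamma_sst = 0.000000, Gamma_stt = -7.691768, Gamma_tss = 0.000000, Gamma_tst = 0.083206, Gamma_ttt = 0.000000; k1 = (0.610130, -1.121560, 9.675455, 0.113875)
  k2: at (s, t) = (0.033641, 0.915778), (ds/dtau, dt/dtau) = (0.852016, -1.118713); Gamma_sss = 0.000000, Gamma_sst = 0.000000, Gamma_stt = -7.701530, Gamma_tss = 0.000000, Gamma_tst = 0.083100, Gamma_ttt = 0.000000; k2 = (0.852016, -1.118713, 9.638616, 0.158416)
  k3: at (s, t) = (0.039688, 0.915849), (ds/dtau, dt/dtau) = (0.851095, -1.117600); Gamma_sss = 0.000000, Gamma_sst = 0.000000, Gamma_stt = -7.705400, Gamma_tss = 0.000000, Gamma_tst = 0.083059, Gamma_ttt = 0.000000; k3 = (0.851095, -1.117600, 9.624271, 0.158008)
  k4: at (s, t) = (0.060942, 0.887937), (ds/dtau, dt/dtau) = (1.091344, -1.113660); Gamma_sss = 0.000000, Gamma_sst = 0.000000, Gamma_stt = -7.719003, Gamma_tss = 0.000000, Gamma_tst = 0.082912, Gamma_ttt = 0.000000; k4 = (1.091344, -1.113660, 9.573403, 0.201541)
  Y <- Y + (h/6)(k1 + 2k2 + 2k3 + k4): s = 0.0610, t = 0.8879, ds/dtau = 1.0916, dt/dtau = -1.1137

Answer: s = 0.0610, t = 0.8879, ds/dtau = 1.0916, dt/dtau = -1.1137


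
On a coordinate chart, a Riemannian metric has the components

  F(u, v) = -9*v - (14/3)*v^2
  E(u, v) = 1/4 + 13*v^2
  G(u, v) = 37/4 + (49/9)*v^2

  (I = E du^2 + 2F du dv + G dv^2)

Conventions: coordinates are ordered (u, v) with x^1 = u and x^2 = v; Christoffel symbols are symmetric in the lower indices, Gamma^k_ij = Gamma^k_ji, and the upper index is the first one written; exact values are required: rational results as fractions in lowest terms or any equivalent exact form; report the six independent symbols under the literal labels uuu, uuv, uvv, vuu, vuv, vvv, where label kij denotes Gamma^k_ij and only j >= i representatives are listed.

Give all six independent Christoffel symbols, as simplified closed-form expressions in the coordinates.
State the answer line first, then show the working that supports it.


Answer: Gamma_uuu = (-8736*v^3 - 16848*v^2)/(7056*v^4 - 12096*v^3 + 5848*v^2 + 333), Gamma_uuv = (10192*v^3 + 17316*v)/(7056*v^4 - 12096*v^3 + 5848*v^2 + 333), Gamma_uvv = (-10976*v^3 - 37296*v - 35964)/(21168*v^4 - 36288*v^3 + 17544*v^2 + 999), Gamma_vuu = (-24336*v^3 - 468*v)/(7056*v^4 - 12096*v^3 + 5848*v^2 + 333), Gamma_vuv = (8736*v^3 + 16848*v^2)/(7056*v^4 - 12096*v^3 + 5848*v^2 + 333), Gamma_vvv = (3920*v^3 - 18144*v^2 - 11468*v)/(7056*v^4 - 12096*v^3 + 5848*v^2 + 333)

E = 1/4 + 13*v^2; F = -9*v - (14/3)*v^2; G = 37/4 + (49/9)*v^2
Gamma^k_ij = (1/2) g^{kl} (d_i g_jl + d_j g_il - d_l g_ij), with g^inv = (1/(EG-F^2)) [[G, -F], [-F, E]]
first partials: E_u = 0, E_v = 26*v, F_u = 0, F_v = -9 - (28/3)*v, G_u = 0, G_v = (98/9)*v
D = EG - F^2 = 37/16 + (731/18)*v^2 - 84*v^3 + 49*v^4
expanded: Gamma^u_uu = (G E_u - 2F F_u + F E_v)/(2D), Gamma^u_uv = (G E_v - F G_u)/(2D), Gamma^u_vv = (2G F_v - G G_u - F G_v)/(2D), Gamma^v_uu = (2E F_u - E E_v - F E_u)/(2D), Gamma^v_uv = (E G_u - F E_v)/(2D), Gamma^v_vv = (E G_v - 2F F_v + F G_u)/(2D); substitute and cancel common factors


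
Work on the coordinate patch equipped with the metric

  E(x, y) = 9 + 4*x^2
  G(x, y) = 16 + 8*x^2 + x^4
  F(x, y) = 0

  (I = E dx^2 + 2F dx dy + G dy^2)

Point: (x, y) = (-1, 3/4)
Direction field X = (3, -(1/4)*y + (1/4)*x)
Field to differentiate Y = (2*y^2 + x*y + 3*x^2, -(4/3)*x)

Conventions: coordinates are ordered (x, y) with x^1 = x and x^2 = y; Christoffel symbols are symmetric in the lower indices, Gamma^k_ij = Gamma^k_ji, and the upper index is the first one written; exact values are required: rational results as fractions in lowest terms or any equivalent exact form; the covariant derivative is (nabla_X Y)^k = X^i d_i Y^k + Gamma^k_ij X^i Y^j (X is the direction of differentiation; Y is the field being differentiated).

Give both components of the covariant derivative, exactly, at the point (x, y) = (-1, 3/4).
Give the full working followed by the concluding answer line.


E = 13, F = 0, G = 25 at the point
E_x = -8, E_y = 0, F_x = 0, F_y = 0, G_x = -20, G_y = 0
EG - F^2 = 325;  g^inv = (1/325) * [[25, 0], [0, 13]]
first-kind symbols [ij,l] = (1/2)(d_i g_jl + d_j g_il - d_l g_ij): [xx,x] = E_x/2 = -4, [xx,y] = F_x - E_y/2 = 0, [xy,x] = E_y/2 = 0, [xy,y] = G_x/2 = -10, [yy,x] = F_y - G_x/2 = 10, [yy,y] = G_y/2 = 0
Gamma^x_ij = (G*[ij,x] - F*[ij,y])/(EG - F^2), Gamma^y_ij = (E*[ij,y] - F*[ij,x])/(EG - F^2)
Gamma_xxx = -4/13, Gamma_xxy = 0, Gamma_xyy = 10/13, Gamma_yxx = 0, Gamma_yxy = -2/5, Gamma_yyy = 0
X = (3, -7/16), Y = (27/8, 4/3) at the point

Answer: (nabla_X Y)^x = -6299/312, (nabla_X Y)^y = -1603/320


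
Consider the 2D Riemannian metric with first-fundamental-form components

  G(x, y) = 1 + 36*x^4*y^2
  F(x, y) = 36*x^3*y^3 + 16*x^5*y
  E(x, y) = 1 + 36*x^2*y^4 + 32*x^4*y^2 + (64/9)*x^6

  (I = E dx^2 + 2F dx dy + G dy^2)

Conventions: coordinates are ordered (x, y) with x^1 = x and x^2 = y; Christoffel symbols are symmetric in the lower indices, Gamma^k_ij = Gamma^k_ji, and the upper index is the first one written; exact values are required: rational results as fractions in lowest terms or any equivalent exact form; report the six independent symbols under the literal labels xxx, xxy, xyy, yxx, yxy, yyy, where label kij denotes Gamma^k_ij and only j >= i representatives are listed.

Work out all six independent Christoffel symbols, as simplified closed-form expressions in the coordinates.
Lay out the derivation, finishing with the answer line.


E = 1 + 36*x^2*y^4 + 32*x^4*y^2 + (64/9)*x^6; F = 36*x^3*y^3 + 16*x^5*y; G = 1 + 36*x^4*y^2
Gamma^k_ij = (1/2) g^{kl} (d_i g_jl + d_j g_il - d_l g_ij), with g^inv = (1/(EG-F^2)) [[G, -F], [-F, E]]
first partials: E_x = 72*x*y^4 + 128*x^3*y^2 + (128/3)*x^5, E_y = 144*x^2*y^3 + 64*x^4*y, F_x = 108*x^2*y^3 + 80*x^4*y, F_y = 108*x^3*y^2 + 16*x^5, G_x = 144*x^3*y^2, G_y = 72*x^4*y
D = EG - F^2 = 1 + 36*x^2*y^4 + 68*x^4*y^2 + (64/9)*x^6
expanded: Gamma^x_xx = (G E_x - 2F F_x + F E_y)/(2D), Gamma^x_xy = (G E_y - F G_x)/(2D), Gamma^x_yy = (2G F_y - G G_x - F G_y)/(2D), Gamma^y_xx = (2E F_x - E E_y - F E_x)/(2D), Gamma^y_xy = (E G_x - F E_y)/(2D), Gamma^y_yy = (E G_y - 2F F_y + F G_x)/(2D); substitute and cancel common factors

Answer: Gamma_xxx = (192*x^5 + 576*x^3*y^2 + 324*x*y^4)/(64*x^6 + 612*x^4*y^2 + 324*x^2*y^4 + 9), Gamma_xxy = (288*x^4*y + 648*x^2*y^3)/(64*x^6 + 612*x^4*y^2 + 324*x^2*y^4 + 9), Gamma_xyy = (144*x^5 + 324*x^3*y^2)/(64*x^6 + 612*x^4*y^2 + 324*x^2*y^4 + 9), Gamma_yxx = (432*x^4*y + 324*x^2*y^3)/(64*x^6 + 612*x^4*y^2 + 324*x^2*y^4 + 9), Gamma_yxy = 648*x^3*y^2/(64*x^6 + 612*x^4*y^2 + 324*x^2*y^4 + 9), Gamma_yyy = 324*x^4*y/(64*x^6 + 612*x^4*y^2 + 324*x^2*y^4 + 9)


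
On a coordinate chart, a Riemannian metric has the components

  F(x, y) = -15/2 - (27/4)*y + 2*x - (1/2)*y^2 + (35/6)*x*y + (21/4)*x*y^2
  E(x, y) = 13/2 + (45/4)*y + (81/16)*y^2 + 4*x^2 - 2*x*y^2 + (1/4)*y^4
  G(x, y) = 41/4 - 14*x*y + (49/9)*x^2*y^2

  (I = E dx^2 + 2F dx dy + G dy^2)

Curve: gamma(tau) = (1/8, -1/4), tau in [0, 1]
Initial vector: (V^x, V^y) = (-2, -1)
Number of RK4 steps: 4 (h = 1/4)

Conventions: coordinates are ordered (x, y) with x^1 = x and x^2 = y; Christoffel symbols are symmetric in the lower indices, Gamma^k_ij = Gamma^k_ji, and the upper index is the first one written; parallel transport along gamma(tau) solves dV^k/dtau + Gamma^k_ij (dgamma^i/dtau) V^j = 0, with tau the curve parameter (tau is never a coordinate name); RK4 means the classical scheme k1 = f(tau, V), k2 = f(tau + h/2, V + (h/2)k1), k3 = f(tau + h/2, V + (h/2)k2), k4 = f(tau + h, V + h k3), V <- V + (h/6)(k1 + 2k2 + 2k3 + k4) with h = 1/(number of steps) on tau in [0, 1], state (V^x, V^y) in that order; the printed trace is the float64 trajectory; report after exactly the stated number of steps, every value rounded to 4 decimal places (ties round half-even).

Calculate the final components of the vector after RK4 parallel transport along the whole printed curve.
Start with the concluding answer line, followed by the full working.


Answer: V^x = -2.0000, V^y = -1.0000

gamma'(tau) = (0, 0); f(tau, V)^k = -Gamma^k_ij(gamma(tau)) gamma'^i(tau) V^j; h = 1/4; intermediate values shown to 6 dp
curve data and Christoffel symbols at the stage parameters:
  tau = 0.000000: gamma = (0.125000, -0.250000), gamma' = (0.000000, 0.000000); Gamma_xxx = -1.499723, Gamma_xxy = 5.508722, Gamma_xyy = -8.579726, Gamma_yxx = -1.135830, Gamma_yxy = 3.122208, Gamma_yyy = -4.685502
  tau = 0.125000: gamma = (0.125000, -0.250000), gamma' = (0.000000, 0.000000); Gamma_xxx = -1.499723, Gamma_xxy = 5.508722, Gamma_xyy = -8.579726, Gamma_yxx = -1.135830, Gamma_yxy = 3.122208, Gamma_yyy = -4.685502
  tau = 0.250000: gamma = (0.125000, -0.250000), gamma' = (0.000000, 0.000000); Gamma_xxx = -1.499723, Gamma_xxy = 5.508722, Gamma_xyy = -8.579726, Gamma_yxx = -1.135830, Gamma_yxy = 3.122208, Gamma_yyy = -4.685502
  tau = 0.375000: gamma = (0.125000, -0.250000), gamma' = (0.000000, 0.000000); Gamma_xxx = -1.499723, Gamma_xxy = 5.508722, Gamma_xyy = -8.579726, Gamma_yxx = -1.135830, Gamma_yxy = 3.122208, Gamma_yyy = -4.685502
  tau = 0.500000: gamma = (0.125000, -0.250000), gamma' = (0.000000, 0.000000); Gamma_xxx = -1.499723, Gamma_xxy = 5.508722, Gamma_xyy = -8.579726, Gamma_yxx = -1.135830, Gamma_yxy = 3.122208, Gamma_yyy = -4.685502
  tau = 0.625000: gamma = (0.125000, -0.250000), gamma' = (0.000000, 0.000000); Gamma_xxx = -1.499723, Gamma_xxy = 5.508722, Gamma_xyy = -8.579726, Gamma_yxx = -1.135830, Gamma_yxy = 3.122208, Gamma_yyy = -4.685502
  tau = 0.750000: gamma = (0.125000, -0.250000), gamma' = (0.000000, 0.000000); Gamma_xxx = -1.499723, Gamma_xxy = 5.508722, Gamma_xyy = -8.579726, Gamma_yxx = -1.135830, Gamma_yxy = 3.122208, Gamma_yyy = -4.685502
  tau = 0.875000: gamma = (0.125000, -0.250000), gamma' = (0.000000, 0.000000); Gamma_xxx = -1.499723, Gamma_xxy = 5.508722, Gamma_xyy = -8.579726, Gamma_yxx = -1.135830, Gamma_yxy = 3.122208, Gamma_yyy = -4.685502
  tau = 1.000000: gamma = (0.125000, -0.250000), gamma' = (0.000000, 0.000000); Gamma_xxx = -1.499723, Gamma_xxy = 5.508722, Gamma_xyy = -8.579726, Gamma_yxx = -1.135830, Gamma_yxy = 3.122208, Gamma_yyy = -4.685502
step 0: V^x = -2.0000, V^y = -1.0000
step 1: k1 = (0.000000, 0.000000), k2 = (0.000000, 0.000000), k3 = (0.000000, 0.000000), k4 = (0.000000, 0.000000); V <- V + (h/6)(k1 + 2k2 + 2k3 + k4): V^x = -2.0000, V^y = -1.0000
step 2: k1 = (0.000000, 0.000000), k2 = (0.000000, 0.000000), k3 = (0.000000, 0.000000), k4 = (0.000000, 0.000000); V <- V + (h/6)(k1 + 2k2 + 2k3 + k4): V^x = -2.0000, V^y = -1.0000
step 3: k1 = (0.000000, 0.000000), k2 = (0.000000, 0.000000), k3 = (0.000000, 0.000000), k4 = (0.000000, 0.000000); V <- V + (h/6)(k1 + 2k2 + 2k3 + k4): V^x = -2.0000, V^y = -1.0000
step 4: k1 = (0.000000, 0.000000), k2 = (0.000000, 0.000000), k3 = (0.000000, 0.000000), k4 = (0.000000, 0.000000); V <- V + (h/6)(k1 + 2k2 + 2k3 + k4): V^x = -2.0000, V^y = -1.0000


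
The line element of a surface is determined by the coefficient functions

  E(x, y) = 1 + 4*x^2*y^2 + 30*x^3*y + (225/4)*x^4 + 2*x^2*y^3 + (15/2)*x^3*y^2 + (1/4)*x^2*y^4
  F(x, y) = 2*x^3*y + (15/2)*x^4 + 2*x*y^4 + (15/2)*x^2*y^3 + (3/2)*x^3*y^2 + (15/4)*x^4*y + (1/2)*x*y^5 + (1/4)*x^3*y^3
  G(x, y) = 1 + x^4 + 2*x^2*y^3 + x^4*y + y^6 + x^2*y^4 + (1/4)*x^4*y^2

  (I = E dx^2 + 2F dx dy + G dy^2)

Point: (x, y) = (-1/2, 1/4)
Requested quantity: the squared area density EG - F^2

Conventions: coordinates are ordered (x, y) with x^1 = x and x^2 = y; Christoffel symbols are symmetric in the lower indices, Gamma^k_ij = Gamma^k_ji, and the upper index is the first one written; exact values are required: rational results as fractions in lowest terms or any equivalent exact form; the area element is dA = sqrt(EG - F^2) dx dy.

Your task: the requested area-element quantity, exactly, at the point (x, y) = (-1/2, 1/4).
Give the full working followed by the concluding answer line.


E = 14705/4096, F = 1957/4096, G = 4457/4096; EG - F^2 = 7533/2048

Answer: EG - F^2 = 7533/2048


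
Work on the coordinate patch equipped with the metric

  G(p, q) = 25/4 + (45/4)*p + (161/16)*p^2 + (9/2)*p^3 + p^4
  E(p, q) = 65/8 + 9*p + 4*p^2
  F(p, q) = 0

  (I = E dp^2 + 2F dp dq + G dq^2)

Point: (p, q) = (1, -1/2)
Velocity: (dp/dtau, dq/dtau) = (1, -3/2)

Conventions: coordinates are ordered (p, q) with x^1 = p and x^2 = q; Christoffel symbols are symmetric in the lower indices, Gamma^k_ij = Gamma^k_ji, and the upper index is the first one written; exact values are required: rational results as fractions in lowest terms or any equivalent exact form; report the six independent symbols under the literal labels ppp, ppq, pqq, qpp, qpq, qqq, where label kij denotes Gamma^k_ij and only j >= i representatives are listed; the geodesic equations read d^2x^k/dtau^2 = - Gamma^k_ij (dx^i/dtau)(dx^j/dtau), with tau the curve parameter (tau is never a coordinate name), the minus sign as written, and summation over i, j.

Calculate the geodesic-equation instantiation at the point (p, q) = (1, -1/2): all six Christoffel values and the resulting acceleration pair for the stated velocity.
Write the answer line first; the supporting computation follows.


Answer: Gamma_ppp = 68/169, Gamma_ppq = 0, Gamma_pqq = -391/338, Gamma_qpp = 0, Gamma_qpq = 17/23, Gamma_qqq = 0; accelerations (d^2p/dtau^2, d^2q/dtau^2) = (2975/1352, 51/23)

E = 169/8, F = 0, G = 529/16 at the point
E_p = 17, E_q = 0, F_p = 0, F_q = 0, G_p = 391/8, G_q = 0
EG - F^2 = 89401/128;  g^inv = (128/89401) * [[529/16, 0], [0, 169/8]]
first-kind symbols [ij,l] = (1/2)(d_i g_jl + d_j g_il - d_l g_ij): [pp,p] = E_p/2 = 17/2, [pp,q] = F_p - E_q/2 = 0, [pq,p] = E_q/2 = 0, [pq,q] = G_p/2 = 391/16, [qq,p] = F_q - G_p/2 = -391/16, [qq,q] = G_q/2 = 0
Gamma^p_ij = (G*[ij,p] - F*[ij,q])/(EG - F^2), Gamma^q_ij = (E*[ij,q] - F*[ij,p])/(EG - F^2)
Gamma_ppp = 68/169, Gamma_ppq = 0, Gamma_pqq = -391/338, Gamma_qpp = 0, Gamma_qpq = 17/23, Gamma_qqq = 0
d^2p/dtau^2 = -(Gamma_ppp*(1)^2 + 2*Gamma_ppq*(1)*(-3/2) + Gamma_pqq*(-3/2)^2) = 2975/1352
d^2q/dtau^2 = -(Gamma_qpp*(1)^2 + 2*Gamma_qpq*(1)*(-3/2) + Gamma_qqq*(-3/2)^2) = 51/23


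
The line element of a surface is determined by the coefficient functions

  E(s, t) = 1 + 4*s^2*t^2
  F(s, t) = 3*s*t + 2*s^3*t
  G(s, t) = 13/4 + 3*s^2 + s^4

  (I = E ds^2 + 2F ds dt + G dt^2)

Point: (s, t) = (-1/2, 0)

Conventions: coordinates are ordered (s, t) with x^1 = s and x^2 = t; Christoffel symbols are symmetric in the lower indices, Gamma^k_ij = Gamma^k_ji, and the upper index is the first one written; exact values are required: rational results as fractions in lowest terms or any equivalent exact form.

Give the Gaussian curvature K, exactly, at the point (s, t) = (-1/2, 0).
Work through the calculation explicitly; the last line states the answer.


E = 1, F = 0, G = 65/16, EG - F^2 = 65/16 at the point
E_s = 0, E_t = 0, F_s = 0, F_t = -7/4, G_s = -7/2, G_t = 0
E_tt = 2, F_st = 9/2, G_ss = 9
Brioschi: K = (det M1 - det M2) / (EG - F^2)^2 with the standard first/second-derivative matrices M1, M2.
M1 = [[-E_tt/2 + F_st - G_ss/2, E_s/2, F_s - E_t/2], [F_t - G_s/2, E, F], [G_t/2, F, G]] = [[-1, 0, 0], [0, 1, 0], [0, 0, 65/16]]; det M1 = -65/16
M2 = [[0, E_t/2, G_s/2], [E_t/2, E, F], [G_s/2, F, G]] = [[0, 0, -7/4], [0, 1, 0], [-7/4, 0, 65/16]]; det M2 = -49/16
det M1 - det M2 = -1; K = -1 / (65/16)^2 = -256/4225

Answer: K = -256/4225


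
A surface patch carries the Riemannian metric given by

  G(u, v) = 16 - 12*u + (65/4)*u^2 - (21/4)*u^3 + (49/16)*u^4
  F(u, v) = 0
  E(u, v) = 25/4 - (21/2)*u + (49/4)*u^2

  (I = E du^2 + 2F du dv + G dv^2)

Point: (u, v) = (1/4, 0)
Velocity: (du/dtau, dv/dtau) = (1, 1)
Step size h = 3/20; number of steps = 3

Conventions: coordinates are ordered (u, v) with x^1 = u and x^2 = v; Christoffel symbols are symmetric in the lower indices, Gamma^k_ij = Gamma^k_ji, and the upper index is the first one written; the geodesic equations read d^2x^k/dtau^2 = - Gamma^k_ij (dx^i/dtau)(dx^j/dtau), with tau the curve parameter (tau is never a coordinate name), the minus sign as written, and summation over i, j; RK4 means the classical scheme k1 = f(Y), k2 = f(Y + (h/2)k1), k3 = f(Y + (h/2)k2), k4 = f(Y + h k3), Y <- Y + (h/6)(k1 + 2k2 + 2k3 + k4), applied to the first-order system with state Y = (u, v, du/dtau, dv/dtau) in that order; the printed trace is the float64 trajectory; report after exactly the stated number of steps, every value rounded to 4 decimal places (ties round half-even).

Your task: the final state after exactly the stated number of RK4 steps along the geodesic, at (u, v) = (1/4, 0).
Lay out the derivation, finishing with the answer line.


f(Y) = (du/dtau, dv/dtau, -Gamma^u_ij Y'^i Y'^j, -Gamma^v_ij Y'^i Y'^j) with the Gammas evaluated at the stage position; h = 0.150000; intermediate values shown to 6 dp
step 0: u = 0.2500, v = 0.0000, du/dtau = 1.0000, dv/dtau = 1.0000
step 1:
  k1: at (u, v) = (0.250000, 0.000000), (du/dtau, dv/dtau) = (1.000000, 1.000000); Gamma_uuu = -0.498221, Gamma_uuv = 0.000000, Gamma_uvv = 0.531584, Gamma_vuu = 0.000000, Gamma_vuv = -0.167364, Gamma_vvv = 0.000000; k1 = (1.000000, 1.000000, -0.033363, 0.334728)
  k2: at (u, v) = (0.325000, 0.075000), (du/dtau, dv/dtau) = (0.997498, 1.025105); Gamma_uuu = -0.307099, Gamma_uuv = 0.000000, Gamma_uvv = 0.324414, Gamma_vuu = 0.000000, Gamma_vuv = -0.098043, Gamma_vvv = 0.000000; k2 = (0.997498, 1.025105, -0.035343, 0.200506)
  k3: at (u, v) = (0.324812, 0.076883), (du/dtau, dv/dtau) = (0.997349, 1.015038); Gamma_uuu = -0.307620, Gamma_uuv = 0.000000, Gamma_uvv = 0.324971, Gamma_vuu = 0.000000, Gamma_vuv = -0.098219, Gamma_vvv = 0.000000; k3 = (0.997349, 1.015038, -0.028827, 0.198864)
  k4: at (u, v) = (0.399602, 0.152256), (du/dtau, dv/dtau) = (0.995676, 1.029830); Gamma_uuu = -0.088490, Gamma_uuv = 0.000000, Gamma_uvv = 0.093042, Gamma_vuu = 0.000000, Gamma_vuv = -0.027552, Gamma_vvv = 0.000000; k4 = (0.995676, 1.029830, -0.010949, 0.056502)
  Y <- Y + (h/6)(k1 + 2k2 + 2k3 + k4): u = 0.3996, v = 0.1528, du/dtau = 0.9957, dv/dtau = 1.0297
step 2:
  k1: at (u, v) = (0.399634, 0.152753), (du/dtau, dv/dtau) = (0.995684, 1.029749); Gamma_uuu = -0.088393, Gamma_uuv = 0.000000, Gamma_uvv = 0.092940, Gamma_vuu = 0.000000, Gamma_vuv = -0.027521, Gamma_vvv = 0.000000; k1 = (0.995684, 1.029749, -0.010920, 0.056436)
  k2: at (u, v) = (0.474311, 0.229984), (du/dtau, dv/dtau) = (0.994865, 1.033982); Gamma_uuu = 0.139184, Gamma_uuv = 0.000000, Gamma_uvv = -0.146431, Gamma_vuu = 0.000000, Gamma_vuv = 0.043475, Gamma_vvv = 0.000000; k2 = (0.994865, 1.033982, 0.018794, -0.089444)
  k3: at (u, v) = (0.474249, 0.230302), (du/dtau, dv/dtau) = (0.997093, 1.023041); Gamma_uuu = 0.139000, Gamma_uuv = 0.000000, Gamma_uvv = -0.146237, Gamma_vuu = 0.000000, Gamma_vuv = 0.043417, Gamma_vvv = 0.000000; k3 = (0.997093, 1.023041, 0.014860, -0.088577)
  k4: at (u, v) = (0.549198, 0.306209), (du/dtau, dv/dtau) = (0.997913, 1.016463); Gamma_uuu = 0.353660, Gamma_uuv = 0.000000, Gamma_uvv = -0.374277, Gamma_vuu = 0.000000, Gamma_vuv = 0.113982, Gamma_vvv = 0.000000; k4 = (0.997913, 1.016463, 0.034516, -0.231234)
  Y <- Y + (h/6)(k1 + 2k2 + 2k3 + k4): u = 0.5491, v = 0.3068, du/dtau = 0.9980, dv/dtau = 1.0165
step 3:
  k1: at (u, v) = (0.549072, 0.306759), (du/dtau, dv/dtau) = (0.997956, 1.016478); Gamma_uuu = 0.353321, Gamma_uuv = 0.000000, Gamma_uvv = -0.373913, Gamma_vuu = 0.000000, Gamma_vuv = 0.113865, Gamma_vvv = 0.000000; k1 = (0.997956, 1.016478, 0.034459, -0.231009)
  k2: at (u, v) = (0.623919, 0.382995), (du/dtau, dv/dtau) = (1.000541, 0.999153); Gamma_uuu = 0.535651, Gamma_uuv = 0.000000, Gamma_uvv = -0.573201, Gamma_vuu = 0.000000, Gamma_vuv = 0.182550, Gamma_vvv = 0.000000; k2 = (1.000541, 0.999153, 0.035999, -0.364989)
  k3: at (u, v) = (0.624113, 0.381696), (du/dtau, dv/dtau) = (1.000656, 0.989104); Gamma_uuu = 0.536072, Gamma_uuv = 0.000000, Gamma_uvv = -0.573671, Gamma_vuu = 0.000000, Gamma_vuv = 0.182725, Gamma_vvv = 0.000000; k3 = (1.000656, 0.989104, 0.024462, -0.361705)
  k4: at (u, v) = (0.699170, 0.455125), (du/dtau, dv/dtau) = (1.001626, 0.962222); Gamma_uuu = 0.676913, Gamma_uuv = 0.000000, Gamma_uvv = -0.736233, Gamma_vuu = 0.000000, Gamma_vuv = 0.248796, Gamma_vvv = 0.000000; k4 = (1.001626, 0.962222, 0.002541, -0.479573)
  Y <- Y + (h/6)(k1 + 2k2 + 2k3 + k4): u = 0.6991, v = 0.4556, du/dtau = 1.0019, dv/dtau = 0.9624

Answer: u = 0.6991, v = 0.4556, du/dtau = 1.0019, dv/dtau = 0.9624


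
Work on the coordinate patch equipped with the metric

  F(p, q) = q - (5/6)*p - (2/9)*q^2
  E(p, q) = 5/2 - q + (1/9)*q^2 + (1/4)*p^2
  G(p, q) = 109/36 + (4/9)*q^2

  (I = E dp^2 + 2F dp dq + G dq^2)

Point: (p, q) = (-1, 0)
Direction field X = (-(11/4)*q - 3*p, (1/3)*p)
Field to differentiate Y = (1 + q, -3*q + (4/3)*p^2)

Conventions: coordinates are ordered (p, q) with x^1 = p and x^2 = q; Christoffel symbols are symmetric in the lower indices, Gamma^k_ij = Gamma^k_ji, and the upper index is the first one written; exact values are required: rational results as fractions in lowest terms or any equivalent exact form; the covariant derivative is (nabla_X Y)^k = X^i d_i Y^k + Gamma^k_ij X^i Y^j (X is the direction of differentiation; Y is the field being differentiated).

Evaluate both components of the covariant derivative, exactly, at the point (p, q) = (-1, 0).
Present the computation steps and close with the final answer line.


E = 11/4, F = 5/6, G = 109/36 at the point
E_p = -1/2, E_q = -1, F_p = -5/6, F_q = 1, G_p = 0, G_q = 0
EG - F^2 = 1099/144;  g^inv = (144/1099) * [[109/36, -5/6], [-5/6, 11/4]]
first-kind symbols [ij,l] = (1/2)(d_i g_jl + d_j g_il - d_l g_ij): [pp,p] = E_p/2 = -1/4, [pp,q] = F_p - E_q/2 = -1/3, [pq,p] = E_q/2 = -1/2, [pq,q] = G_p/2 = 0, [qq,p] = F_q - G_p/2 = 1, [qq,q] = G_q/2 = 0
Gamma^p_ij = (G*[ij,p] - F*[ij,q])/(EG - F^2), Gamma^q_ij = (E*[ij,q] - F*[ij,p])/(EG - F^2)
Gamma_ppp = -69/1099, Gamma_ppq = -218/1099, Gamma_pqq = 436/1099, Gamma_qpp = -102/1099, Gamma_qpq = 60/1099, Gamma_qqq = -120/1099
X = (3, -1/3), Y = (1, 4/3) at the point

Answer: (nabla_X Y)^p = -2014/1413, (nabla_X Y)^q = -3311/471


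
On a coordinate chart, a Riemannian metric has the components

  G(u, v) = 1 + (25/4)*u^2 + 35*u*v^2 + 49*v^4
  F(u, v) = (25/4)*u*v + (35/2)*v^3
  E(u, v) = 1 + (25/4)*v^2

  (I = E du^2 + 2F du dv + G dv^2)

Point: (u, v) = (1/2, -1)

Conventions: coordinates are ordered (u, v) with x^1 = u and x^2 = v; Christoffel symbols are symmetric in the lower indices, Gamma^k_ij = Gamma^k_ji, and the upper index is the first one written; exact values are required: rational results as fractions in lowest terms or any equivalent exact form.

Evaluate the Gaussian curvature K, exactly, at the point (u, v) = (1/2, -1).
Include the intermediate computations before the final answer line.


E = 29/4, F = -165/8, G = 1105/16, EG - F^2 = 1205/16 at the point
E_u = 0, E_v = -25/2, F_u = -25/4, F_v = 445/8, G_u = 165/4, G_v = -231
E_vv = 25/2, F_uv = 25/4, G_uu = 25/2
Compute both Brioschi determinants and normalise by (EG - F^2)^2.
M1 = [[-E_vv/2 + F_uv - G_uu/2, E_u/2, F_u - E_v/2], [F_v - G_u/2, E, F], [G_v/2, F, G]] = [[-25/4, 0, 0], [35, 29/4, -165/8], [-231/2, -165/8, 1105/16]]; det M1 = -30125/64
M2 = [[0, E_v/2, G_u/2], [E_v/2, E, F], [G_u/2, F, G]] = [[0, -25/4, 165/8], [-25/4, 29/4, -165/8], [165/8, -165/8, 1105/16]]; det M2 = -29725/64
det M1 - det M2 = -25/4; K = -25/4 / (1205/16)^2 = -64/58081

Answer: K = -64/58081


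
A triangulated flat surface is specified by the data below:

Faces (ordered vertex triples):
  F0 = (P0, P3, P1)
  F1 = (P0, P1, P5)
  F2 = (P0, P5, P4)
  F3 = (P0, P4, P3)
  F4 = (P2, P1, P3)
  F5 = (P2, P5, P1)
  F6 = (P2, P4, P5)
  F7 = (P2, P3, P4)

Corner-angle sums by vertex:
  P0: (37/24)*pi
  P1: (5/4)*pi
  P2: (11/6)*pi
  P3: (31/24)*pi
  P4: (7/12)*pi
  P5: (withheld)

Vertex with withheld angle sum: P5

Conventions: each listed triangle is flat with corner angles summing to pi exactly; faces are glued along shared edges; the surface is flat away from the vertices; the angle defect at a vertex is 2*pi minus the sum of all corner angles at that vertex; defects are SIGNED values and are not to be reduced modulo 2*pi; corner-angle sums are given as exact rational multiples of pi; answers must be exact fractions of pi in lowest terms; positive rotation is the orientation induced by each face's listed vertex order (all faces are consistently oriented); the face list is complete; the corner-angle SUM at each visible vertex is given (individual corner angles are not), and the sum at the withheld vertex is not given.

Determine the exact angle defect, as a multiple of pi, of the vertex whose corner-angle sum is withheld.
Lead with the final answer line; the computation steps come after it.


Answer: defect(P5) = pi/2

V = 6, E = 12, F = 8; chi = V - E + F = 2
Gauss-Bonnet: total defect = 2*pi*chi = 4*pi; visible defects sum to (7/2)*pi


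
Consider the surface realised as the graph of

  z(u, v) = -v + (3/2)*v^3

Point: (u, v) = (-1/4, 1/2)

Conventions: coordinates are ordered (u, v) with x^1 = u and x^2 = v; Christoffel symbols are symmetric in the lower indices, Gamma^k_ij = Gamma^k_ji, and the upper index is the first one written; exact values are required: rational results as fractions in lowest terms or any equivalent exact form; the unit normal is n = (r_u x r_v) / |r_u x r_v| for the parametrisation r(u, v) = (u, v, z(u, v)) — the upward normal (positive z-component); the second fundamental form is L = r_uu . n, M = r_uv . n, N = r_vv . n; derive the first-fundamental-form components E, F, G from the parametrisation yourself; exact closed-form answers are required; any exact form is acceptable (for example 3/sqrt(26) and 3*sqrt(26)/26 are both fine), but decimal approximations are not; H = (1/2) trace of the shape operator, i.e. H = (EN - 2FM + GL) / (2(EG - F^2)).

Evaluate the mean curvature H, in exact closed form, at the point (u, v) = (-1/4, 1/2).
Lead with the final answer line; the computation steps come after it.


Answer: H = 1152*sqrt(65)/4225

z_u = 0, z_v = 1/8, z_uu = 0, z_uv = 0, z_vv = 9/2
E = 1, F = 0, G = 65/64; answer radicand W^2 = 65/64
unnormalised second-form numerators: l = 0, m = 0, n = 9/2; L = l/sqrt(65/64), and similarly M = m/sqrt(W^2), N = n/sqrt(W^2)
H = (E*n - 2*F*m + G*l) / (2*(EG - F^2)*sqrt(W^2)); E*n - 2*F*m + G*l = 9/2, EG - F^2 = 65/64, so H = (144/65)/sqrt(65/64)


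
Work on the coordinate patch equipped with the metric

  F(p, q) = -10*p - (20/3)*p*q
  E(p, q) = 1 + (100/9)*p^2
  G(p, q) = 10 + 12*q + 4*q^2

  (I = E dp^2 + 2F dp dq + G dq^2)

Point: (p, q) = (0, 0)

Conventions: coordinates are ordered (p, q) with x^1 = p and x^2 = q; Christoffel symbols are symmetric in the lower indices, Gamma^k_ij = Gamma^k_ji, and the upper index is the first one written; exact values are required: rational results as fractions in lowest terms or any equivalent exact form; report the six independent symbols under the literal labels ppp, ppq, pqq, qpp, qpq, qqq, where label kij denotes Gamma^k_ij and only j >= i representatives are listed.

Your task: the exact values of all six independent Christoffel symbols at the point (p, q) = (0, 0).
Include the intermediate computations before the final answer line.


E = 1, F = 0, G = 10 at the point
E_p = 0, E_q = 0, F_p = -10, F_q = 0, G_p = 0, G_q = 12
EG - F^2 = 10;  g^inv = (1/10) * [[10, 0], [0, 1]]
first-kind symbols [ij,l] = (1/2)(d_i g_jl + d_j g_il - d_l g_ij): [pp,p] = E_p/2 = 0, [pp,q] = F_p - E_q/2 = -10, [pq,p] = E_q/2 = 0, [pq,q] = G_p/2 = 0, [qq,p] = F_q - G_p/2 = 0, [qq,q] = G_q/2 = 6
Gamma^p_ij = (G*[ij,p] - F*[ij,q])/(EG - F^2), Gamma^q_ij = (E*[ij,q] - F*[ij,p])/(EG - F^2)

Answer: Gamma_ppp = 0, Gamma_ppq = 0, Gamma_pqq = 0, Gamma_qpp = -1, Gamma_qpq = 0, Gamma_qqq = 3/5


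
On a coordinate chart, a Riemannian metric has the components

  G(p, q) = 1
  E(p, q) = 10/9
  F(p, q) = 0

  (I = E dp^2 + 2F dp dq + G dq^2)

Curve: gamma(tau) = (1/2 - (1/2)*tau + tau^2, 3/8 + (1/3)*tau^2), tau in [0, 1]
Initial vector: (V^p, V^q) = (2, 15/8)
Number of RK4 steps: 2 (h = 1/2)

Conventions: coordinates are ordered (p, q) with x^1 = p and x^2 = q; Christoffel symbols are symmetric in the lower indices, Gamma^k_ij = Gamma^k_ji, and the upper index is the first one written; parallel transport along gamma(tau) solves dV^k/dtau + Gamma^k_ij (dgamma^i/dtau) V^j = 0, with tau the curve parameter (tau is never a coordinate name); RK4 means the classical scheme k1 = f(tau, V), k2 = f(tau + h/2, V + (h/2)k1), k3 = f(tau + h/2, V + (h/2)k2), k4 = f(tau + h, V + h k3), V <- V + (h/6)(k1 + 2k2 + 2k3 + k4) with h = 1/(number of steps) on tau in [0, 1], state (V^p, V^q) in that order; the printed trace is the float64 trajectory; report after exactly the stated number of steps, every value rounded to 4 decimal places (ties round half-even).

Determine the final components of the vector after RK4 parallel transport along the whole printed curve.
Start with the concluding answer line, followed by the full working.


Answer: V^p = 2.0000, V^q = 1.8750

gamma'(tau) = (-1/2 + 2*tau, (2/3)*tau); f(tau, V)^k = -Gamma^k_ij(gamma(tau)) gamma'^i(tau) V^j; h = 1/2; intermediate values shown to 6 dp
curve data and Christoffel symbols at the stage parameters:
  tau = 0.000000: gamma = (0.500000, 0.375000), gamma' = (-0.500000, 0.000000); Gamma_ppp = 0.000000, Gamma_ppq = 0.000000, Gamma_pqq = 0.000000, Gamma_qpp = 0.000000, Gamma_qpq = 0.000000, Gamma_qqq = 0.000000
  tau = 0.250000: gamma = (0.437500, 0.395833), gamma' = (0.000000, 0.166667); Gamma_ppp = 0.000000, Gamma_ppq = 0.000000, Gamma_pqq = 0.000000, Gamma_qpp = 0.000000, Gamma_qpq = 0.000000, Gamma_qqq = 0.000000
  tau = 0.500000: gamma = (0.500000, 0.458333), gamma' = (0.500000, 0.333333); Gamma_ppp = 0.000000, Gamma_ppq = 0.000000, Gamma_pqq = 0.000000, Gamma_qpp = 0.000000, Gamma_qpq = 0.000000, Gamma_qqq = 0.000000
  tau = 0.750000: gamma = (0.687500, 0.562500), gamma' = (1.000000, 0.500000); Gamma_ppp = 0.000000, Gamma_ppq = 0.000000, Gamma_pqq = 0.000000, Gamma_qpp = 0.000000, Gamma_qpq = 0.000000, Gamma_qqq = 0.000000
  tau = 1.000000: gamma = (1.000000, 0.708333), gamma' = (1.500000, 0.666667); Gamma_ppp = 0.000000, Gamma_ppq = 0.000000, Gamma_pqq = 0.000000, Gamma_qpp = 0.000000, Gamma_qpq = 0.000000, Gamma_qqq = 0.000000
step 0: V^p = 2.0000, V^q = 1.8750
step 1: k1 = (0.000000, 0.000000), k2 = (0.000000, 0.000000), k3 = (0.000000, 0.000000), k4 = (0.000000, 0.000000); V <- V + (h/6)(k1 + 2k2 + 2k3 + k4): V^p = 2.0000, V^q = 1.8750
step 2: k1 = (0.000000, 0.000000), k2 = (0.000000, 0.000000), k3 = (0.000000, 0.000000), k4 = (0.000000, 0.000000); V <- V + (h/6)(k1 + 2k2 + 2k3 + k4): V^p = 2.0000, V^q = 1.8750


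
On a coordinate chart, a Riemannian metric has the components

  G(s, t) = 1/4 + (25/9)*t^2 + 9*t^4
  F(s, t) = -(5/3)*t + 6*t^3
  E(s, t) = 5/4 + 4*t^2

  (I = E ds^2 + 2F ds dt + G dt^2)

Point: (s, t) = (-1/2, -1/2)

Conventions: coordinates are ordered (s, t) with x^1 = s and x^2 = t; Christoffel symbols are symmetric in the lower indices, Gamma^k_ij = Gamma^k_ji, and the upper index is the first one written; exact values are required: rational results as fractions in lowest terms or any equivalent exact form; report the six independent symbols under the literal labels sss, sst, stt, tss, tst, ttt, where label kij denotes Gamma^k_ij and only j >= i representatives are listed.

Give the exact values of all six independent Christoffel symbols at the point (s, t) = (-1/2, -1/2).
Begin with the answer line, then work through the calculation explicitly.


Answer: Gamma_sss = -96/1949, Gamma_sst = -1736/1949, Gamma_stt = 2634/1949, Gamma_tss = 2592/1949, Gamma_tst = 96/1949, Gamma_ttt = -4852/1949

E = 9/4, F = 1/12, G = 217/144 at the point
E_s = 0, E_t = -4, F_s = 0, F_t = 17/6, G_s = 0, G_t = -131/18
EG - F^2 = 1949/576;  g^inv = (576/1949) * [[217/144, -1/12], [-1/12, 9/4]]
first-kind symbols [ij,l] = (1/2)(d_i g_jl + d_j g_il - d_l g_ij): [ss,s] = E_s/2 = 0, [ss,t] = F_s - E_t/2 = 2, [st,s] = E_t/2 = -2, [st,t] = G_s/2 = 0, [tt,s] = F_t - G_s/2 = 17/6, [tt,t] = G_t/2 = -131/36
Gamma^s_ij = (G*[ij,s] - F*[ij,t])/(EG - F^2), Gamma^t_ij = (E*[ij,t] - F*[ij,s])/(EG - F^2)


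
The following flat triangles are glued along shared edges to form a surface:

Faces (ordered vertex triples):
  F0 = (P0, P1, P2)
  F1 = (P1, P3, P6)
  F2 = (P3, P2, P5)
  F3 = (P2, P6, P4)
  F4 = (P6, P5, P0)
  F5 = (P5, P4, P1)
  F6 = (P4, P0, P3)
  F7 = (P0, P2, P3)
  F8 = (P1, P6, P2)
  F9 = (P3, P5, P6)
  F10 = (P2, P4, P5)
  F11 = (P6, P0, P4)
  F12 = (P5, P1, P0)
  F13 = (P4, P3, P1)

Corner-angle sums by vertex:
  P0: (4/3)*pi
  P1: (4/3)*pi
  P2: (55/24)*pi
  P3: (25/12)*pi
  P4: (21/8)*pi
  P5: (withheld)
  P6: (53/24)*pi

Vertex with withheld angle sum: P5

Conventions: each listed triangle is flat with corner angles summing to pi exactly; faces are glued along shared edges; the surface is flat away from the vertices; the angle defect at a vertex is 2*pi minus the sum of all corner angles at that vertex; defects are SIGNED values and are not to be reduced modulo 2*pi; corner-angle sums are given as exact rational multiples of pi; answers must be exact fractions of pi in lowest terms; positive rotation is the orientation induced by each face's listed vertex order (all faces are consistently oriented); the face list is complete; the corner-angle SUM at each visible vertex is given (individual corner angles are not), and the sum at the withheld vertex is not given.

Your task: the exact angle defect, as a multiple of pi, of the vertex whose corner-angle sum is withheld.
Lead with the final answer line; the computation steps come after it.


Answer: defect(P5) = -pi/8

V = 7, E = 21, F = 14; chi = V - E + F = 0
Gauss-Bonnet: total defect = 2*pi*chi = 0; visible defects sum to pi/8


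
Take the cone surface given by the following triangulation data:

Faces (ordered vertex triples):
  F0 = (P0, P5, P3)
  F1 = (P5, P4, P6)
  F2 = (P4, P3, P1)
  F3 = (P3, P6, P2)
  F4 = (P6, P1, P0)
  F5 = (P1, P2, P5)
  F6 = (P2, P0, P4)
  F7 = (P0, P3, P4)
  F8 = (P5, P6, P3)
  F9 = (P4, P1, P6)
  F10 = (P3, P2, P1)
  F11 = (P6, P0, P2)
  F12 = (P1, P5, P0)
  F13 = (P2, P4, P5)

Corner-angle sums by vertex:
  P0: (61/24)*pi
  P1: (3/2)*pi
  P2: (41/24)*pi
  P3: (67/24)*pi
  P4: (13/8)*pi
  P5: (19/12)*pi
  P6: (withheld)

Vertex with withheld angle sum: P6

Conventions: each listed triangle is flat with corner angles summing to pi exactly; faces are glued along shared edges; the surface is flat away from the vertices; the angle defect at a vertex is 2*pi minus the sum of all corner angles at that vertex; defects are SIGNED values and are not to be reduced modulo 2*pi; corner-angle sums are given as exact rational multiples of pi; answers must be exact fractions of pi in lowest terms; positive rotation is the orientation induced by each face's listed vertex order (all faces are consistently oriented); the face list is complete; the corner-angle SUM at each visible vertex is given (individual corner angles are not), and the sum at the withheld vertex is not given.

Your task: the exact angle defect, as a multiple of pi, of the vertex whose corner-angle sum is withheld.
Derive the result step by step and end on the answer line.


V = 7, E = 21, F = 14; chi = V - E + F = 0
Gauss-Bonnet: total defect = 2*pi*chi = 0; visible defects sum to pi/4

Answer: defect(P6) = -pi/4


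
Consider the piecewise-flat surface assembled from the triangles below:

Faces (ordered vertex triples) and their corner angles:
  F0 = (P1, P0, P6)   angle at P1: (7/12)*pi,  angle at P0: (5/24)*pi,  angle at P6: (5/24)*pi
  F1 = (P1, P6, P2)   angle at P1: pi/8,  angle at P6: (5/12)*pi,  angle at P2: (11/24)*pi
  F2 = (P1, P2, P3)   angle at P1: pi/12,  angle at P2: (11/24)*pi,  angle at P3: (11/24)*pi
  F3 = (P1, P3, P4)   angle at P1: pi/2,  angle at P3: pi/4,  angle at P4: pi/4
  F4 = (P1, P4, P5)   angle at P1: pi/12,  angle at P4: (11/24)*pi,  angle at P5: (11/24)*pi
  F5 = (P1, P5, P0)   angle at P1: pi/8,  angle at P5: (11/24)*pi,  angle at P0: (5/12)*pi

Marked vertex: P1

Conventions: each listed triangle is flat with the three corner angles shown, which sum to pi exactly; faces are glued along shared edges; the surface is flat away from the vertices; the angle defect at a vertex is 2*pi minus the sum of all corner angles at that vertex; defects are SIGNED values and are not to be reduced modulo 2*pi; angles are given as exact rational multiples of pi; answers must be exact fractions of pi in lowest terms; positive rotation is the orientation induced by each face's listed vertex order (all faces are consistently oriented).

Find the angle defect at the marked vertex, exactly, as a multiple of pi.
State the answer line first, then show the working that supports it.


Answer: defect(P1) = pi/2

Sum of corner angles at P1: (3/2)*pi
defect = 2*pi - (3/2)*pi
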